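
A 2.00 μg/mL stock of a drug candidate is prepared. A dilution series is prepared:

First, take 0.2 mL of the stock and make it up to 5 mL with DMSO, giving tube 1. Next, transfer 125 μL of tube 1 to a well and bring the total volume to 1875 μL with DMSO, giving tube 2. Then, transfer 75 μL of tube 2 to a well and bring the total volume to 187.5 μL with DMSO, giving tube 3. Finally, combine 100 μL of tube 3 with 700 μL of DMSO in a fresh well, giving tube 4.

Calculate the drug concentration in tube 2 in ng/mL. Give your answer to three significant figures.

Step 1: 0.2 mL brought to 5 mL → factor 5/0.2 = 25
Step 2: 125 μL brought to 1875 μL → factor 1875/125 = 15
Dilution factor through tube 2 = 25 × 15 = 375
[tube 2] = 2.00 μg/mL / 375 = 0.005333 μg/mL = 5.33 ng/mL

5.33 ng/mL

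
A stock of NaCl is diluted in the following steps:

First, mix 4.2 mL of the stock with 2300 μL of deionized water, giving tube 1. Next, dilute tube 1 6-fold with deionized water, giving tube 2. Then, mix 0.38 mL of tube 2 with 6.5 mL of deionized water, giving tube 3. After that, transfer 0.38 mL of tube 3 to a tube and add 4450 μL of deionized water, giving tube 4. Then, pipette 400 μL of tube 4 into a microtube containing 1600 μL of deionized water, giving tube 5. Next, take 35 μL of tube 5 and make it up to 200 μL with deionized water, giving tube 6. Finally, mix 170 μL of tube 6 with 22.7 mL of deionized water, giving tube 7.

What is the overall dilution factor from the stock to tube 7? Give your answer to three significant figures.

Step 1: 4.2 mL + 2300 μL = 6.5 mL total → factor 6.5/4.2 = 1.5476
Step 2: 6-fold → factor 6
Step 3: 0.38 mL + 6.5 mL = 6.88 mL total → factor 6.88/0.38 = 18.105
Step 4: 0.38 mL + 4450 μL = 4.83 mL total → factor 4.83/0.38 = 12.711
Step 5: 400 μL + 1600 μL = 2000 μL total → factor 2000/400 = 5
Step 6: 35 μL brought to 200 μL → factor 200/35 = 5.7143
Step 7: 170 μL + 22.7 mL = 22870 μL total → factor 22870/170 = 134.53
Overall dilution factor = 1.5476 × 6 × 18.105 × 12.711 × 5 × 5.7143 × 134.53 = 8.2136 × 10^6

8.21 × 10^6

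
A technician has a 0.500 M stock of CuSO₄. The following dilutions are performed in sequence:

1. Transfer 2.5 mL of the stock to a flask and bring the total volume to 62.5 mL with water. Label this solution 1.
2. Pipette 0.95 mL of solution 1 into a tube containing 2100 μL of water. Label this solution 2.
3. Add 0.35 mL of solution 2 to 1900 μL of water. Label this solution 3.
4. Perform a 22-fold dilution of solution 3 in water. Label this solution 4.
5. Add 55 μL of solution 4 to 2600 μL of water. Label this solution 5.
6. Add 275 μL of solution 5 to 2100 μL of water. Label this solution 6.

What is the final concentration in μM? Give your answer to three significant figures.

Step 1: 2.5 mL brought to 62.5 mL → factor 62.5/2.5 = 25
Step 2: 0.95 mL + 2100 μL = 3.05 mL total → factor 3.05/0.95 = 3.2105
Step 3: 0.35 mL + 1900 μL = 2.25 mL total → factor 2.25/0.35 = 6.4286
Step 4: 22-fold → factor 22
Step 5: 55 μL + 2600 μL = 2655 μL total → factor 2655/55 = 48.273
Step 6: 275 μL + 2100 μL = 2375 μL total → factor 2375/275 = 8.6364
Overall dilution factor = 25 × 3.2105 × 6.4286 × 22 × 48.273 × 8.6364 = 4.7325 × 10^6
Final = 0.500 M / 4.7325 × 10^6 = 1.057 × 10^-7 M = 0.106 μM

0.106 μM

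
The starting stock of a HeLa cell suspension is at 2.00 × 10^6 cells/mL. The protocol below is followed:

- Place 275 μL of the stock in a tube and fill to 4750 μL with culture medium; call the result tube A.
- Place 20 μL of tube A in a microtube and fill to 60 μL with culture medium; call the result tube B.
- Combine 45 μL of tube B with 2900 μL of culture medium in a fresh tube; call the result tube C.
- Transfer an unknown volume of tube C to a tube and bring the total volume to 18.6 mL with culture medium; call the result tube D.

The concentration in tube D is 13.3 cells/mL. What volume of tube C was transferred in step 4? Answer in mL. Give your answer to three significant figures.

0.419 mL

Step 1: 275 μL brought to 4750 μL → factor 4750/275 = 17.273
Step 2: 20 μL brought to 60 μL → factor 60/20 = 3
Step 3: 45 μL + 2900 μL = 2945 μL total → factor 2945/45 = 65.444
Step 4: v brought to 18.6 mL → factor = 18.6 mL/v
Product of known-step factors = 3391.2
Overall factor = 2.00 × 10^6 cells/mL / (13.3 cells/mL) = 1.5038 × 10^5
Step-4 factor = 1.5038 × 10^5 / 3391.2 = 44.343
v = 18.6 mL / 44.343 = 0.419 mL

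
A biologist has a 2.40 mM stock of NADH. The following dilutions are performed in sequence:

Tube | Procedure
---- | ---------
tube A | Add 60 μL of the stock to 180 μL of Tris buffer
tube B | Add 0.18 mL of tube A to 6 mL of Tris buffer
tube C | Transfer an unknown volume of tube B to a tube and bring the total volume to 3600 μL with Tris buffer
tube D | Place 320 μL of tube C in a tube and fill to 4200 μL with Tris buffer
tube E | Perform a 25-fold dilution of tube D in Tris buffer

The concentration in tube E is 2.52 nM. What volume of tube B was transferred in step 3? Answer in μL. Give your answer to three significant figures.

Step 1: 60 μL + 180 μL = 240 μL total → factor 240/60 = 4
Step 2: 0.18 mL + 6 mL = 6.18 mL total → factor 6.18/0.18 = 34.333
Step 3: v brought to 3600 μL → factor = 3600 μL/v
Step 4: 320 μL brought to 4200 μL → factor 4200/320 = 13.125
Step 5: 25-fold → factor 25
Product of known-step factors = 45062
Overall factor = 2.40 mM / (2.52 nM) = 9.5238 × 10^5
Step-3 factor = 9.5238 × 10^5 / 45062 = 21.135
v = 3600 μL / 21.135 = 170 μL

170 μL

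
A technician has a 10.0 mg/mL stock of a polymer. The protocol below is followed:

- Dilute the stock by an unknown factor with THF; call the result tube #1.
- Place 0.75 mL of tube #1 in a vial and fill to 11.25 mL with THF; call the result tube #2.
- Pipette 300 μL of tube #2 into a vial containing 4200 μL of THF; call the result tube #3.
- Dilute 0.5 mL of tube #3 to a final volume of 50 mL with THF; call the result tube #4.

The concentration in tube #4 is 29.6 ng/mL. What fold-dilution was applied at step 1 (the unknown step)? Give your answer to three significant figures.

Step 1: unknown factor x
Step 2: 0.75 mL brought to 11.25 mL → factor 11.25/0.75 = 15
Step 3: 300 μL + 4200 μL = 4500 μL total → factor 4500/300 = 15
Step 4: 0.5 mL brought to 50 mL → factor 50/0.5 = 100
Product of known-step factors = 22500
Overall factor = 10.0 mg/mL / (29.6 ng/mL) = 3.3784 × 10^5
x = 3.3784 × 10^5 / 22500 = 15.0

15.0-fold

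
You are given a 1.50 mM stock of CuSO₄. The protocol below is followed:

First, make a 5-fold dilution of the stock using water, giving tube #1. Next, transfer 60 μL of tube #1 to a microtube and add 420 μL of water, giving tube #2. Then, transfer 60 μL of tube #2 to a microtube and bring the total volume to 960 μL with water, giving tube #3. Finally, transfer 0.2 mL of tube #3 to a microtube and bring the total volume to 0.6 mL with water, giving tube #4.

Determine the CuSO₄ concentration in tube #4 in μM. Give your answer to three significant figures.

Step 1: 5-fold → factor 5
Step 2: 60 μL + 420 μL = 480 μL total → factor 480/60 = 8
Step 3: 60 μL brought to 960 μL → factor 960/60 = 16
Step 4: 0.2 mL brought to 0.6 mL → factor 0.6/0.2 = 3
Overall dilution factor = 5 × 8 × 16 × 3 = 1920
Final = 1.50 mM / 1920 = 0.0007813 mM = 0.781 μM

0.781 μM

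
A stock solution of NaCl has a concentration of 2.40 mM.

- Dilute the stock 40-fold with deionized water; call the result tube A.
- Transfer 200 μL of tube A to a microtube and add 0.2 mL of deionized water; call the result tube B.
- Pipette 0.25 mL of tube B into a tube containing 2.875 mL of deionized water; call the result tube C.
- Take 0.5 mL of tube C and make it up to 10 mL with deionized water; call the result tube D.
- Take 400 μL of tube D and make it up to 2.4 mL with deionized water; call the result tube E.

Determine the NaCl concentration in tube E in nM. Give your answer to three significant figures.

20.0 nM

Step 1: 40-fold → factor 40
Step 2: 200 μL + 0.2 mL = 400 μL total → factor 400/200 = 2
Step 3: 0.25 mL + 2.875 mL = 3.125 mL total → factor 3.125/0.25 = 12.5
Step 4: 0.5 mL brought to 10 mL → factor 10/0.5 = 20
Step 5: 400 μL brought to 2.4 mL → factor 2400/400 = 6
Overall dilution factor = 40 × 2 × 12.5 × 20 × 6 = 1.2 × 10^5
Final = 2.40 mM / 1.2 × 10^5 = 2.000 × 10^-5 mM = 20.0 nM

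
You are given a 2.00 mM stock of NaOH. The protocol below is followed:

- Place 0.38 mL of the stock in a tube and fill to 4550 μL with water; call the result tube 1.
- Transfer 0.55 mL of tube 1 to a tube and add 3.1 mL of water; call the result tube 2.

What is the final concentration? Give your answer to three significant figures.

Step 1: 0.38 mL brought to 4550 μL → factor 4.55/0.38 = 11.974
Step 2: 0.55 mL + 3.1 mL = 3.65 mL total → factor 3.65/0.55 = 6.6364
Overall dilution factor = 11.974 × 6.6364 = 79.462
Final = 2.00 mM / 79.462 = 0.0252 mM

0.0252 mM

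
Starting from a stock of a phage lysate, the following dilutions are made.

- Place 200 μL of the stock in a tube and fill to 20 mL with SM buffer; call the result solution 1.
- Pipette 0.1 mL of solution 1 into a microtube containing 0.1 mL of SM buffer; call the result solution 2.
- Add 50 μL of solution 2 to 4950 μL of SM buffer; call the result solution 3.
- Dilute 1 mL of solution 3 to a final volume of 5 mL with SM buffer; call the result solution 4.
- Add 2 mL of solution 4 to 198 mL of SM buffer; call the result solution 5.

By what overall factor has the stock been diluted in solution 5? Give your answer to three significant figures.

Step 1: 200 μL brought to 20 mL → factor 20000/200 = 100
Step 2: 0.1 mL + 0.1 mL = 0.2 mL total → factor 0.2/0.1 = 2
Step 3: 50 μL + 4950 μL = 5000 μL total → factor 5000/50 = 100
Step 4: 1 mL brought to 5 mL → factor 5/1 = 5
Step 5: 2 mL + 198 mL = 200 mL total → factor 200/2 = 100
Overall dilution factor = 100 × 2 × 100 × 5 × 100 = 1 × 10^7

1.00 × 10^7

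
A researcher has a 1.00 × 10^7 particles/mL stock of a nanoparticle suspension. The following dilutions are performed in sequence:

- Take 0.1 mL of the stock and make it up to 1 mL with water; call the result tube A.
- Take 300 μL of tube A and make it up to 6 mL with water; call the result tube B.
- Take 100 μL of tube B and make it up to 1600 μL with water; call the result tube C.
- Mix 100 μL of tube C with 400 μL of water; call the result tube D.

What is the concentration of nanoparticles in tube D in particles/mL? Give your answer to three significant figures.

625 particles/mL

Step 1: 0.1 mL brought to 1 mL → factor 1/0.1 = 10
Step 2: 300 μL brought to 6 mL → factor 6000/300 = 20
Step 3: 100 μL brought to 1600 μL → factor 1600/100 = 16
Step 4: 100 μL + 400 μL = 500 μL total → factor 500/100 = 5
Overall dilution factor = 10 × 20 × 16 × 5 = 16000
Final = 1.00 × 10^7 particles/mL / 16000 = 625 particles/mL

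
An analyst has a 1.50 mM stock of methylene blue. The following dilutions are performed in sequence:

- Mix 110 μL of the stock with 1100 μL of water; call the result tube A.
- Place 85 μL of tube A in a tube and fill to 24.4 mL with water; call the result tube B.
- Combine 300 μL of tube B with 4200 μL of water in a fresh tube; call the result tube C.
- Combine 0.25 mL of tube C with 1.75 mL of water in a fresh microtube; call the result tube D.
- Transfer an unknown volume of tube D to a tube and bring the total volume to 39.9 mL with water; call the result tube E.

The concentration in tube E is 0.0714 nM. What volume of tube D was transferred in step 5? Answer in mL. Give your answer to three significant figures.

Step 1: 110 μL + 1100 μL = 1210 μL total → factor 1210/110 = 11
Step 2: 85 μL brought to 24.4 mL → factor 24400/85 = 287.06
Step 3: 300 μL + 4200 μL = 4500 μL total → factor 4500/300 = 15
Step 4: 0.25 mL + 1.75 mL = 2 mL total → factor 2/0.25 = 8
Step 5: v brought to 39.9 mL → factor = 39.9 mL/v
Product of known-step factors = 3.7892 × 10^5
Overall factor = 1.50 mM / (0.0714 nM) = 2.1008 × 10^7
Step-5 factor = 2.1008 × 10^7 / 3.7892 × 10^5 = 55.443
v = 39.9 mL / 55.443 = 0.720 mL

0.720 mL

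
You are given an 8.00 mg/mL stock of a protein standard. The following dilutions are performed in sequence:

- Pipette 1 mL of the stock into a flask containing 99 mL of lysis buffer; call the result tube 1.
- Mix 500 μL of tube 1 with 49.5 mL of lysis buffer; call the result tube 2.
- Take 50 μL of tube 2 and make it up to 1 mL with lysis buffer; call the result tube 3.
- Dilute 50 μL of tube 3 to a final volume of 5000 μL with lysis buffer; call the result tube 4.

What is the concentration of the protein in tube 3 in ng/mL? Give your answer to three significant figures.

40.0 ng/mL

Step 1: 1 mL + 99 mL = 100 mL total → factor 100/1 = 100
Step 2: 500 μL + 49.5 mL = 50000 μL total → factor 50000/500 = 100
Step 3: 50 μL brought to 1 mL → factor 1000/50 = 20
Dilution factor through tube 3 = 100 × 100 × 20 = 2 × 10^5
[tube 3] = 8.00 mg/mL / 2 × 10^5 = 4.000 × 10^-5 mg/mL = 40.0 ng/mL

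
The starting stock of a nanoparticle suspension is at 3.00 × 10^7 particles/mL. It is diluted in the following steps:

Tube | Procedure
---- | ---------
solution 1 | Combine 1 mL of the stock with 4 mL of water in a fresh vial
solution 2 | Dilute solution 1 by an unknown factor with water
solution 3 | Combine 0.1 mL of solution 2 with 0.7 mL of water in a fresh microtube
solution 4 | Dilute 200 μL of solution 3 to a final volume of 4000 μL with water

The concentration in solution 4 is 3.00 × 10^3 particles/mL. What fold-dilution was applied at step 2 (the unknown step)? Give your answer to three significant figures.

Step 1: 1 mL + 4 mL = 5 mL total → factor 5/1 = 5
Step 2: unknown factor x
Step 3: 0.1 mL + 0.7 mL = 0.8 mL total → factor 0.8/0.1 = 8
Step 4: 200 μL brought to 4000 μL → factor 4000/200 = 20
Product of known-step factors = 800
Overall factor = 3.00 × 10^7 particles/mL / (3.00 × 10^3 particles/mL) = 10000
x = 10000 / 800 = 12.5

12.5-fold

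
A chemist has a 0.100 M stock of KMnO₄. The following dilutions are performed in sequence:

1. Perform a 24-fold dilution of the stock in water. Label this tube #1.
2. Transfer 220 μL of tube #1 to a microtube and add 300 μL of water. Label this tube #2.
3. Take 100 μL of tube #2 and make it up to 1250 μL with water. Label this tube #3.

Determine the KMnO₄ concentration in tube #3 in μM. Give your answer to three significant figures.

Step 1: 24-fold → factor 24
Step 2: 220 μL + 300 μL = 520 μL total → factor 520/220 = 2.3636
Step 3: 100 μL brought to 1250 μL → factor 1250/100 = 12.5
Overall dilution factor = 24 × 2.3636 × 12.5 = 709.09
Final = 0.100 M / 709.09 = 0.0001410 M = 141 μM

141 μM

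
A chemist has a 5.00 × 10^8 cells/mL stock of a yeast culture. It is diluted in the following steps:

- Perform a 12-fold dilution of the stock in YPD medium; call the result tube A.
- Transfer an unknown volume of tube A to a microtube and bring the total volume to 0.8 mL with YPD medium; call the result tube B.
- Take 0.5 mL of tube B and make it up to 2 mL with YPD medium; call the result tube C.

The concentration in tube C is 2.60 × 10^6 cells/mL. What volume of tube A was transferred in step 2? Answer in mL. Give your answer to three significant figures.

0.200 mL

Step 1: 12-fold → factor 12
Step 2: v brought to 0.8 mL → factor = 0.8 mL/v
Step 3: 0.5 mL brought to 2 mL → factor 2/0.5 = 4
Product of known-step factors = 48
Overall factor = 5.00 × 10^8 cells/mL / (2.60 × 10^6 cells/mL) = 192.31
Step-2 factor = 192.31 / 48 = 4.0064
v = 0.8 mL / 4.0064 = 0.200 mL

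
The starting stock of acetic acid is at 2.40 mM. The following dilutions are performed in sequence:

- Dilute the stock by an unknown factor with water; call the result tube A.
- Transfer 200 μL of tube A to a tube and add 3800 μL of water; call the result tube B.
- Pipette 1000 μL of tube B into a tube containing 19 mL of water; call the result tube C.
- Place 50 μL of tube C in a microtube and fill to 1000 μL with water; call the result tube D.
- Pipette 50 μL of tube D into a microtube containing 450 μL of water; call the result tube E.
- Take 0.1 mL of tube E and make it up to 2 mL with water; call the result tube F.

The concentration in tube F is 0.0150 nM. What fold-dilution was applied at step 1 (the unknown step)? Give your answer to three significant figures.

100-fold

Step 1: unknown factor x
Step 2: 200 μL + 3800 μL = 4000 μL total → factor 4000/200 = 20
Step 3: 1000 μL + 19 mL = 20000 μL total → factor 20000/1000 = 20
Step 4: 50 μL brought to 1000 μL → factor 1000/50 = 20
Step 5: 50 μL + 450 μL = 500 μL total → factor 500/50 = 10
Step 6: 0.1 mL brought to 2 mL → factor 2/0.1 = 20
Product of known-step factors = 1.6 × 10^6
Overall factor = 2.40 mM / (0.0150 nM) = 1.6 × 10^8
x = 1.6 × 10^8 / 1.6 × 10^6 = 100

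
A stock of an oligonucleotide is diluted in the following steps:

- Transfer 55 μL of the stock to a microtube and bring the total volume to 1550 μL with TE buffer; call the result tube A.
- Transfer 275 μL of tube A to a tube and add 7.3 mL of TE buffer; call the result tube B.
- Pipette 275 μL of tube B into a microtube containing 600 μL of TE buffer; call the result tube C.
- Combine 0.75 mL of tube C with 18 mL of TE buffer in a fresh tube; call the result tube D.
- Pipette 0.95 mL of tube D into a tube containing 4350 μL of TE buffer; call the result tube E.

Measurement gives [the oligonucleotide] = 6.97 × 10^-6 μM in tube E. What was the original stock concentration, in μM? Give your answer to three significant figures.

2.40 μM

Step 1: 55 μL brought to 1550 μL → factor 1550/55 = 28.182
Step 2: 275 μL + 7.3 mL = 7575 μL total → factor 7575/275 = 27.545
Step 3: 275 μL + 600 μL = 875 μL total → factor 875/275 = 3.1818
Step 4: 0.75 mL + 18 mL = 18.75 mL total → factor 18.75/0.75 = 25
Step 5: 0.95 mL + 4350 μL = 5.3 mL total → factor 5.3/0.95 = 5.5789
Overall dilution factor = 28.182 × 27.545 × 3.1818 × 25 × 5.5789 = 3.445 × 10^5
Stock = 6.97 × 10^-6 μM × 3.445 × 10^5 = 2.40 μM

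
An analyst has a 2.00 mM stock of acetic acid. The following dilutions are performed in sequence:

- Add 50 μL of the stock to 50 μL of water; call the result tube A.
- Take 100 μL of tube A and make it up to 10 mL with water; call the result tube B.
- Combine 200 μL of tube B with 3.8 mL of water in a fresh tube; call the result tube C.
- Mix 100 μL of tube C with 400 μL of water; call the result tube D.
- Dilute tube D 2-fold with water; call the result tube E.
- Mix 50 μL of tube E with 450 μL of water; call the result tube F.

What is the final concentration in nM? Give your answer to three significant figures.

5.00 nM

Step 1: 50 μL + 50 μL = 100 μL total → factor 100/50 = 2
Step 2: 100 μL brought to 10 mL → factor 10000/100 = 100
Step 3: 200 μL + 3.8 mL = 4000 μL total → factor 4000/200 = 20
Step 4: 100 μL + 400 μL = 500 μL total → factor 500/100 = 5
Step 5: 2-fold → factor 2
Step 6: 50 μL + 450 μL = 500 μL total → factor 500/50 = 10
Overall dilution factor = 2 × 100 × 20 × 5 × 2 × 10 = 4 × 10^5
Final = 2.00 mM / 4 × 10^5 = 5.000 × 10^-6 mM = 5.00 nM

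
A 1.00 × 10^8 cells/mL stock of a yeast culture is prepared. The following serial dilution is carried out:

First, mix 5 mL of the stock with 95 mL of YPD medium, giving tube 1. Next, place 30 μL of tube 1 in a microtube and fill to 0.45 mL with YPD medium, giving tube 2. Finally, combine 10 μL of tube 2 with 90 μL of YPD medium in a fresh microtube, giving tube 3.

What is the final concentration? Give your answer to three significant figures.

Step 1: 5 mL + 95 mL = 100 mL total → factor 100/5 = 20
Step 2: 30 μL brought to 0.45 mL → factor 450/30 = 15
Step 3: 10 μL + 90 μL = 100 μL total → factor 100/10 = 10
Overall dilution factor = 20 × 15 × 10 = 3000
Final = 1.00 × 10^8 cells/mL / 3000 = 3.33 × 10^4 cells/mL

3.33 × 10^4 cells/mL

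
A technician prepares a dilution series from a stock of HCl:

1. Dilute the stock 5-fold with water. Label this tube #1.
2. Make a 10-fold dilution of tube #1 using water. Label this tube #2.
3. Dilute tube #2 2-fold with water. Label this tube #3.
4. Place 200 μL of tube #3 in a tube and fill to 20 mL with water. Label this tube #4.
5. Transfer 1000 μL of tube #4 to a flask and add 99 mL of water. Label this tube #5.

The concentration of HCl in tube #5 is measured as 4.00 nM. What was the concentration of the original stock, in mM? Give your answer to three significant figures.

Step 1: 5-fold → factor 5
Step 2: 10-fold → factor 10
Step 3: 2-fold → factor 2
Step 4: 200 μL brought to 20 mL → factor 20000/200 = 100
Step 5: 1000 μL + 99 mL = 1 × 10^5 μL total → factor 1 × 10^5/1000 = 100
Overall dilution factor = 5 × 10 × 2 × 100 × 100 = 1 × 10^6
Stock = 4.00 nM × 1 × 10^6 = 4.000 × 10^6 nM = 4.00 mM

4.00 mM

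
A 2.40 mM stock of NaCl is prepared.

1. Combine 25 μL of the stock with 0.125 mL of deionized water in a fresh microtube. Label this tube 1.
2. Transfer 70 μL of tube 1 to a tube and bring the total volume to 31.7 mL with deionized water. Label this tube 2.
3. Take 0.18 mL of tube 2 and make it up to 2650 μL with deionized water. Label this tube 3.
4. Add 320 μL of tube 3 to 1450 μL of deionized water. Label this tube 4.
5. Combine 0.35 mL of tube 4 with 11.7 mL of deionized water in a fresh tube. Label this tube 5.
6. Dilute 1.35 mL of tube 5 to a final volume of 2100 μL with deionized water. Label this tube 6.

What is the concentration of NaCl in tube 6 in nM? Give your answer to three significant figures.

Step 1: 25 μL + 0.125 mL = 150 μL total → factor 150/25 = 6
Step 2: 70 μL brought to 31.7 mL → factor 31700/70 = 452.86
Step 3: 0.18 mL brought to 2650 μL → factor 2.65/0.18 = 14.722
Step 4: 320 μL + 1450 μL = 1770 μL total → factor 1770/320 = 5.5312
Step 5: 0.35 mL + 11.7 mL = 12.05 mL total → factor 12.05/0.35 = 34.429
Step 6: 1.35 mL brought to 2100 μL → factor 2.1/1.35 = 1.5556
Overall dilution factor = 6 × 452.86 × 14.722 × 5.5312 × 34.429 × 1.5556 = 1.185 × 10^7
Final = 2.40 mM / 1.185 × 10^7 = 2.025 × 10^-7 mM = 0.203 nM

0.203 nM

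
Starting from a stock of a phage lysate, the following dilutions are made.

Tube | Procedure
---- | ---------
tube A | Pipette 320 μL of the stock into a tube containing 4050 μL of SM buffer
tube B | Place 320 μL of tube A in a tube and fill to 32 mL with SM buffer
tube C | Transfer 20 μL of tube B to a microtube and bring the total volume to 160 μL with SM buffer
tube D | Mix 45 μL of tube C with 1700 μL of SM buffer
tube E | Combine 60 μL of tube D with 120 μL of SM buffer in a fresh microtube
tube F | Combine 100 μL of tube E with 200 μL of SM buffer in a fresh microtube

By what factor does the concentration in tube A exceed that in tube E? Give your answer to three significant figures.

Step 1: 320 μL + 4050 μL = 4370 μL total → factor 4370/320 = 13.656
Step 2: 320 μL brought to 32 mL → factor 32000/320 = 100
Step 3: 20 μL brought to 160 μL → factor 160/20 = 8
Step 4: 45 μL + 1700 μL = 1745 μL total → factor 1745/45 = 38.778
Step 5: 60 μL + 120 μL = 180 μL total → factor 180/60 = 3
Dilution factor to tube A = 13.656; to tube E = 1.2709 × 10^6
[tube A]/[tube E] = (factor to tube E)/(factor to tube A) = 1.2709 × 10^6/13.656 = 9.31 × 10^4

9.31 × 10^4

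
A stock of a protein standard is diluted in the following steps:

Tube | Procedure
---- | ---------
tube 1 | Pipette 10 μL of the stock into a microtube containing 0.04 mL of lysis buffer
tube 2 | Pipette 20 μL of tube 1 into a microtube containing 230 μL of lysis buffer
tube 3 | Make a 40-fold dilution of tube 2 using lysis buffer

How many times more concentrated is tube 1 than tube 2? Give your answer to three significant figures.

Step 1: 10 μL + 0.04 mL = 50 μL total → factor 50/10 = 5
Step 2: 20 μL + 230 μL = 250 μL total → factor 250/20 = 12.5
Dilution factor to tube 1 = 5; to tube 2 = 62.5
[tube 1]/[tube 2] = (factor to tube 2)/(factor to tube 1) = 62.5/5 = 12.5

12.5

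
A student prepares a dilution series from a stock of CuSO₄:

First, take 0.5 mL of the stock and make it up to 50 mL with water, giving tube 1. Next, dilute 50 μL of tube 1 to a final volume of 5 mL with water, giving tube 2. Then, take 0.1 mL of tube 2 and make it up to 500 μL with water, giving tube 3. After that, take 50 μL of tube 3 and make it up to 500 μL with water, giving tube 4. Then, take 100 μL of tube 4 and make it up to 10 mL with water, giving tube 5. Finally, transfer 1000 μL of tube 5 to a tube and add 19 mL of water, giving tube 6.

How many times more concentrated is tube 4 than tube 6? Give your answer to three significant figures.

2.00 × 10^3

Step 1: 0.5 mL brought to 50 mL → factor 50/0.5 = 100
Step 2: 50 μL brought to 5 mL → factor 5000/50 = 100
Step 3: 0.1 mL brought to 500 μL → factor 0.5/0.1 = 5
Step 4: 50 μL brought to 500 μL → factor 500/50 = 10
Step 5: 100 μL brought to 10 mL → factor 10000/100 = 100
Step 6: 1000 μL + 19 mL = 20000 μL total → factor 20000/1000 = 20
Dilution factor to tube 4 = 5 × 10^5; to tube 6 = 1 × 10^9
[tube 4]/[tube 6] = (factor to tube 6)/(factor to tube 4) = 1 × 10^9/5 × 10^5 = 2.00 × 10^3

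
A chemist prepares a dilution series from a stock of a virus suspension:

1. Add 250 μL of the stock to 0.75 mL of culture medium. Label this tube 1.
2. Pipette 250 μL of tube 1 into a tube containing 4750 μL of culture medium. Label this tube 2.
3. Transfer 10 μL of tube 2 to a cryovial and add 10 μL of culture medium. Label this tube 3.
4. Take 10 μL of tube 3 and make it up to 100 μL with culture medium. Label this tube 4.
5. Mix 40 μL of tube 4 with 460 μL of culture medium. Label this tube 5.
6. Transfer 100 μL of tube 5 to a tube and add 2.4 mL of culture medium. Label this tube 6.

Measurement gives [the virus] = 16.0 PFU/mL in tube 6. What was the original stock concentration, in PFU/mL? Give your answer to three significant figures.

Step 1: 250 μL + 0.75 mL = 1000 μL total → factor 1000/250 = 4
Step 2: 250 μL + 4750 μL = 5000 μL total → factor 5000/250 = 20
Step 3: 10 μL + 10 μL = 20 μL total → factor 20/10 = 2
Step 4: 10 μL brought to 100 μL → factor 100/10 = 10
Step 5: 40 μL + 460 μL = 500 μL total → factor 500/40 = 12.5
Step 6: 100 μL + 2.4 mL = 2500 μL total → factor 2500/100 = 25
Overall dilution factor = 4 × 20 × 2 × 10 × 12.5 × 25 = 5 × 10^5
Stock = 16.0 PFU/mL × 5 × 10^5 = 8.00 × 10^6 PFU/mL

8.00 × 10^6 PFU/mL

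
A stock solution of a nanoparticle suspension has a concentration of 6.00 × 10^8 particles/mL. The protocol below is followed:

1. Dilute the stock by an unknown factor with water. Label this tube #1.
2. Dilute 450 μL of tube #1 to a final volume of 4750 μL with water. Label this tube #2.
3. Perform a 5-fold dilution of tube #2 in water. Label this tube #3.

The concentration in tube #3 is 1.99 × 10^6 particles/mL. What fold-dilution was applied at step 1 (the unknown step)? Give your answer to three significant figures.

5.71-fold

Step 1: unknown factor x
Step 2: 450 μL brought to 4750 μL → factor 4750/450 = 10.556
Step 3: 5-fold → factor 5
Product of known-step factors = 52.778
Overall factor = 6.00 × 10^8 particles/mL / (1.99 × 10^6 particles/mL) = 301.51
x = 301.51 / 52.778 = 5.71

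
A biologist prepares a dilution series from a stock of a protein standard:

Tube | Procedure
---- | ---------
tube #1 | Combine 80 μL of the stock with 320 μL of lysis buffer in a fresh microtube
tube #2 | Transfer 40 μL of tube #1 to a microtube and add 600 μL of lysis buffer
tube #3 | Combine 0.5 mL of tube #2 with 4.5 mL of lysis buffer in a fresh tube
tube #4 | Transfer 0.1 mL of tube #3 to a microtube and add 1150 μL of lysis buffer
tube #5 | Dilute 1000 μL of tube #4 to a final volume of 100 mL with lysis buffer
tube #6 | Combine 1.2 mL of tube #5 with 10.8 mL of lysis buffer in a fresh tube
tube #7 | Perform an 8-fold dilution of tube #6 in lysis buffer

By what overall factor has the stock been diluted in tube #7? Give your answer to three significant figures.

8.00 × 10^7

Step 1: 80 μL + 320 μL = 400 μL total → factor 400/80 = 5
Step 2: 40 μL + 600 μL = 640 μL total → factor 640/40 = 16
Step 3: 0.5 mL + 4.5 mL = 5 mL total → factor 5/0.5 = 10
Step 4: 0.1 mL + 1150 μL = 1.25 mL total → factor 1.25/0.1 = 12.5
Step 5: 1000 μL brought to 100 mL → factor 1 × 10^5/1000 = 100
Step 6: 1.2 mL + 10.8 mL = 12 mL total → factor 12/1.2 = 10
Step 7: 8-fold → factor 8
Overall dilution factor = 5 × 16 × 10 × 12.5 × 100 × 10 × 8 = 8 × 10^7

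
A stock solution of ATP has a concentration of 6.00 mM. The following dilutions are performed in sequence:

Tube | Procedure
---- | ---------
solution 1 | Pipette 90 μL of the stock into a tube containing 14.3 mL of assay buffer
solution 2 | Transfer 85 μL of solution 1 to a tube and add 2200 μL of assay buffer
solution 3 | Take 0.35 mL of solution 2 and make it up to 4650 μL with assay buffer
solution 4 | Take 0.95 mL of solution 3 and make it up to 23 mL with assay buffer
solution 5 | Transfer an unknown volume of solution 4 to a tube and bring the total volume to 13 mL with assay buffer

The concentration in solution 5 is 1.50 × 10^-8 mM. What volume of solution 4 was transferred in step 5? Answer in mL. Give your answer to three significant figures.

Step 1: 90 μL + 14.3 mL = 14390 μL total → factor 14390/90 = 159.89
Step 2: 85 μL + 2200 μL = 2285 μL total → factor 2285/85 = 26.882
Step 3: 0.35 mL brought to 4650 μL → factor 4.65/0.35 = 13.286
Step 4: 0.95 mL brought to 23 mL → factor 23/0.95 = 24.211
Step 5: v brought to 13 mL → factor = 13 mL/v
Product of known-step factors = 1.3825 × 10^6
Overall factor = 6.00 mM / (1.50 × 10^-8 mM) = 4 × 10^8
Step-5 factor = 4 × 10^8 / 1.3825 × 10^6 = 289.32
v = 13 mL / 289.32 = 0.0449 mL

0.0449 mL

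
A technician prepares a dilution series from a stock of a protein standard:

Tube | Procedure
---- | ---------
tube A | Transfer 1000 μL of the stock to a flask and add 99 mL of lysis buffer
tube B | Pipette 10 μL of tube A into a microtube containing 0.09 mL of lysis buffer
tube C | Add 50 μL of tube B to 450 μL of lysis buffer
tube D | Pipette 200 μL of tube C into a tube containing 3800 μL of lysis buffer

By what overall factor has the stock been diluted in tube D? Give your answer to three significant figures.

Step 1: 1000 μL + 99 mL = 1 × 10^5 μL total → factor 1 × 10^5/1000 = 100
Step 2: 10 μL + 0.09 mL = 100 μL total → factor 100/10 = 10
Step 3: 50 μL + 450 μL = 500 μL total → factor 500/50 = 10
Step 4: 200 μL + 3800 μL = 4000 μL total → factor 4000/200 = 20
Overall dilution factor = 100 × 10 × 10 × 20 = 2 × 10^5

2.00 × 10^5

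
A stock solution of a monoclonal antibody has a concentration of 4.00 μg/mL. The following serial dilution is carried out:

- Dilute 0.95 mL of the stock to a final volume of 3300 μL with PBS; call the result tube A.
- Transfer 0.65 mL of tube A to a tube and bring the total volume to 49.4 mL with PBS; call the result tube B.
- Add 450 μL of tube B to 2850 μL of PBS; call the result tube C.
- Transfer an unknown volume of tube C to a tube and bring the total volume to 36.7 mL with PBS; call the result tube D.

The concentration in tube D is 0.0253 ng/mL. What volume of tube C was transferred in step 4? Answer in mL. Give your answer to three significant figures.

0.449 mL

Step 1: 0.95 mL brought to 3300 μL → factor 3.3/0.95 = 3.4737
Step 2: 0.65 mL brought to 49.4 mL → factor 49.4/0.65 = 76
Step 3: 450 μL + 2850 μL = 3300 μL total → factor 3300/450 = 7.3333
Step 4: v brought to 36.7 mL → factor = 36.7 mL/v
Product of known-step factors = 1936
Overall factor = 4.00 μg/mL / (0.0253 ng/mL) = 1.581 × 10^5
Step-4 factor = 1.581 × 10^5 / 1936 = 81.665
v = 36.7 mL / 81.665 = 0.449 mL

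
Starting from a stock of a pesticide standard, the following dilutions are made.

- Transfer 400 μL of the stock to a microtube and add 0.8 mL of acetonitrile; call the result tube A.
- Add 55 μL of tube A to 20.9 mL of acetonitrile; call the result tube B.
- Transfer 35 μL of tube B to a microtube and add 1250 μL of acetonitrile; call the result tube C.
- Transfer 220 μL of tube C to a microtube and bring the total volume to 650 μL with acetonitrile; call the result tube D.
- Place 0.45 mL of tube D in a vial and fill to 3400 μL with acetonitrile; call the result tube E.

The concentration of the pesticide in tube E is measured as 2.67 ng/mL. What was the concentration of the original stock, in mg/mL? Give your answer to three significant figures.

Step 1: 400 μL + 0.8 mL = 1200 μL total → factor 1200/400 = 3
Step 2: 55 μL + 20.9 mL = 20955 μL total → factor 20955/55 = 381
Step 3: 35 μL + 1250 μL = 1285 μL total → factor 1285/35 = 36.714
Step 4: 220 μL brought to 650 μL → factor 650/220 = 2.9545
Step 5: 0.45 mL brought to 3400 μL → factor 3.4/0.45 = 7.5556
Overall dilution factor = 3 × 381 × 36.714 × 2.9545 × 7.5556 = 9.3678 × 10^5
Stock = 2.67 ng/mL × 9.3678 × 10^5 = 2.501 × 10^6 ng/mL = 2.50 mg/mL

2.50 mg/mL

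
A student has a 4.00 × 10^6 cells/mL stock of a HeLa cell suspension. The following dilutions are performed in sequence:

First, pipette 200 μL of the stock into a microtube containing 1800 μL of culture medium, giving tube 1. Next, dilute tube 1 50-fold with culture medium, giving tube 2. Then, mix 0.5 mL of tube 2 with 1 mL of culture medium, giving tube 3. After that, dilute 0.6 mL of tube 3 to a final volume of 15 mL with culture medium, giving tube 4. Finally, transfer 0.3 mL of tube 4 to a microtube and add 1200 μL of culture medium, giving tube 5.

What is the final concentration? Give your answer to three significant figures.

21.3 cells/mL

Step 1: 200 μL + 1800 μL = 2000 μL total → factor 2000/200 = 10
Step 2: 50-fold → factor 50
Step 3: 0.5 mL + 1 mL = 1.5 mL total → factor 1.5/0.5 = 3
Step 4: 0.6 mL brought to 15 mL → factor 15/0.6 = 25
Step 5: 0.3 mL + 1200 μL = 1.5 mL total → factor 1.5/0.3 = 5
Overall dilution factor = 10 × 50 × 3 × 25 × 5 = 1.875 × 10^5
Final = 4.00 × 10^6 cells/mL / 1.875 × 10^5 = 21.3 cells/mL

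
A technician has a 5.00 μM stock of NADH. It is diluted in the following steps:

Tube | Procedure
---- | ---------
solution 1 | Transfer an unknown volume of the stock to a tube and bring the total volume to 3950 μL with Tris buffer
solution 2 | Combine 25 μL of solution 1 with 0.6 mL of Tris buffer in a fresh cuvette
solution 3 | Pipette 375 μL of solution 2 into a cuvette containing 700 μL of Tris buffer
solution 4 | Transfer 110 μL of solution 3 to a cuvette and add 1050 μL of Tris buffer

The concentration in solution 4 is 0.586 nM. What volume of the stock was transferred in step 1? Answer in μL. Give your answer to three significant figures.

350 μL

Step 1: v brought to 3950 μL → factor = 3950 μL/v
Step 2: 25 μL + 0.6 mL = 625 μL total → factor 625/25 = 25
Step 3: 375 μL + 700 μL = 1075 μL total → factor 1075/375 = 2.8667
Step 4: 110 μL + 1050 μL = 1160 μL total → factor 1160/110 = 10.545
Product of known-step factors = 755.76
Overall factor = 5.00 μM / (0.586 nM) = 8532.4
Step-1 factor = 8532.4 / 755.76 = 11.29
v = 3950 μL / 11.29 = 350 μL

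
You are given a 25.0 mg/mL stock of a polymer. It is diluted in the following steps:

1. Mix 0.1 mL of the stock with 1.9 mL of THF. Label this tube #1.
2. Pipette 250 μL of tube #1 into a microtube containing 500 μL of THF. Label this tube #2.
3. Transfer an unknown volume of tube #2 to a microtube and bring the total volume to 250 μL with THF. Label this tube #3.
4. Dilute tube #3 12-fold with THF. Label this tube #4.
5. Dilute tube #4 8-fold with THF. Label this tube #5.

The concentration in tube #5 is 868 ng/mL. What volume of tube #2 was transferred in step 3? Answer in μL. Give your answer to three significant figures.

50.0 μL

Step 1: 0.1 mL + 1.9 mL = 2 mL total → factor 2/0.1 = 20
Step 2: 250 μL + 500 μL = 750 μL total → factor 750/250 = 3
Step 3: v brought to 250 μL → factor = 250 μL/v
Step 4: 12-fold → factor 12
Step 5: 8-fold → factor 8
Product of known-step factors = 5760
Overall factor = 25.0 mg/mL / (868 ng/mL) = 28802
Step-3 factor = 28802 / 5760 = 5.0003
v = 250 μL / 5.0003 = 50.0 μL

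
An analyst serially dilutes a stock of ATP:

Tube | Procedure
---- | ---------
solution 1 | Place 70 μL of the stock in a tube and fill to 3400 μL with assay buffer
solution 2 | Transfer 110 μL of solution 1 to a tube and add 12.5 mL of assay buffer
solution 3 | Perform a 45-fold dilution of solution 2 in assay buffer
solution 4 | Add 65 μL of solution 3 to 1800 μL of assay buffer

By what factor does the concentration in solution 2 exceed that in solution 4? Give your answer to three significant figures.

Step 1: 70 μL brought to 3400 μL → factor 3400/70 = 48.571
Step 2: 110 μL + 12.5 mL = 12610 μL total → factor 12610/110 = 114.64
Step 3: 45-fold → factor 45
Step 4: 65 μL + 1800 μL = 1865 μL total → factor 1865/65 = 28.692
Dilution factor to solution 2 = 5568.1; to solution 4 = 7.1892 × 10^6
[solution 2]/[solution 4] = (factor to solution 4)/(factor to solution 2) = 7.1892 × 10^6/5568.1 = 1.29 × 10^3

1.29 × 10^3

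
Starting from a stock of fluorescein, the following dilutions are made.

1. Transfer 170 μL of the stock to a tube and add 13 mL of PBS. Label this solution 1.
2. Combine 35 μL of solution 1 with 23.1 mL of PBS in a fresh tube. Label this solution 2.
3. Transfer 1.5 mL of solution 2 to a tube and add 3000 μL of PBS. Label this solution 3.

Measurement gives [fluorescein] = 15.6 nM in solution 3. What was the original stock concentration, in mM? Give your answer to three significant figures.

2.40 mM

Step 1: 170 μL + 13 mL = 13170 μL total → factor 13170/170 = 77.471
Step 2: 35 μL + 23.1 mL = 23135 μL total → factor 23135/35 = 661
Step 3: 1.5 mL + 3000 μL = 4.5 mL total → factor 4.5/1.5 = 3
Overall dilution factor = 77.471 × 661 × 3 = 1.5362 × 10^5
Stock = 15.6 nM × 1.5362 × 10^5 = 2.397 × 10^6 nM = 2.40 mM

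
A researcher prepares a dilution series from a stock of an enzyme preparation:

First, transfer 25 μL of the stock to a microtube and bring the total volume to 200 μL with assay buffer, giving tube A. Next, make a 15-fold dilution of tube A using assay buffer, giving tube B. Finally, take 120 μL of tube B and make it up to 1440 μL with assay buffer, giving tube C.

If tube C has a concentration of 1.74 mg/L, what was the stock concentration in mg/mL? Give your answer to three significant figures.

Step 1: 25 μL brought to 200 μL → factor 200/25 = 8
Step 2: 15-fold → factor 15
Step 3: 120 μL brought to 1440 μL → factor 1440/120 = 12
Overall dilution factor = 8 × 15 × 12 = 1440
Stock = 1.74 mg/L × 1440 = 2506 mg/L = 2.51 mg/mL

2.51 mg/mL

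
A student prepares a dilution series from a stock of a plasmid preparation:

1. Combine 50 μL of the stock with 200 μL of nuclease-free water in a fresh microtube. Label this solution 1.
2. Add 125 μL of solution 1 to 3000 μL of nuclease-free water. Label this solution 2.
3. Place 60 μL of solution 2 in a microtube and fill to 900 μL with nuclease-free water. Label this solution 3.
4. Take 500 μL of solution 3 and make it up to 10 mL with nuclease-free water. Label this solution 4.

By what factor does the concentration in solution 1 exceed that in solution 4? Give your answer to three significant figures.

7.50 × 10^3

Step 1: 50 μL + 200 μL = 250 μL total → factor 250/50 = 5
Step 2: 125 μL + 3000 μL = 3125 μL total → factor 3125/125 = 25
Step 3: 60 μL brought to 900 μL → factor 900/60 = 15
Step 4: 500 μL brought to 10 mL → factor 10000/500 = 20
Dilution factor to solution 1 = 5; to solution 4 = 37500
[solution 1]/[solution 4] = (factor to solution 4)/(factor to solution 1) = 37500/5 = 7.50 × 10^3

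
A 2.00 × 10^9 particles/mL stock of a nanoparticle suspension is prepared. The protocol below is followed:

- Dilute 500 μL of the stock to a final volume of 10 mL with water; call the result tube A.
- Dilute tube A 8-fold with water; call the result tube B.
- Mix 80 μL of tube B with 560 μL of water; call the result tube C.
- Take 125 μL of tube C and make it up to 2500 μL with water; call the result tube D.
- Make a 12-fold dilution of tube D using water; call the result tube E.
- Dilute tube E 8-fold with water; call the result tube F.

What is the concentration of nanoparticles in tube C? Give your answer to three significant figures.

Step 1: 500 μL brought to 10 mL → factor 10000/500 = 20
Step 2: 8-fold → factor 8
Step 3: 80 μL + 560 μL = 640 μL total → factor 640/80 = 8
Dilution factor through tube C = 20 × 8 × 8 = 1280
[tube C] = 2.00 × 10^9 particles/mL / 1280 = 1.56 × 10^6 particles/mL

1.56 × 10^6 particles/mL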